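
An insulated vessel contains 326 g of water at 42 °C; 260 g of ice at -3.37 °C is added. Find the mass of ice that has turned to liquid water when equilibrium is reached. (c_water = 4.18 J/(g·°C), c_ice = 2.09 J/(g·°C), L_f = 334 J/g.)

m_melted ≈ 166 g

Cooling the water to 0 °C releases 326×4.18×42 = 57233 J.
Warming the ice to 0 °C takes 260×2.09×3.37 = 1831.3 J, leaving 55401 J for melting.
To melt every bit of ice: 260×334 = 86840 J.
That's not enough to melt it all — equilibrium is at 0 °C with ice remaining.
m_melted×334 = 55401  ⇒  m_melted ≈ 165.9 g.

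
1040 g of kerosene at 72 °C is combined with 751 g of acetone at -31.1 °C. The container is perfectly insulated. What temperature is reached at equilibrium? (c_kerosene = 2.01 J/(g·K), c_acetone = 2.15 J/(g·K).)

T_f ≈ 27.1 °C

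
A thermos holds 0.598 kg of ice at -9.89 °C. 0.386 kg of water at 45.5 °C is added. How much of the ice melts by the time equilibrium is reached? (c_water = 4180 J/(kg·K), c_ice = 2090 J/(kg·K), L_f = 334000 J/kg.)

Water can give up m c ΔT = 0.386×4180×45.5 = 73413 J before reaching 0 °C.
Warming the ice to 0 °C takes 0.598×2090×9.89 = 12361 J, leaving 61053 J for melting.
Melting all 0.598 kg of ice would need 0.598×334000 = 199732 J.
Since 61053 < 199732 J, not all the ice melts; equilibrium is at 0 °C.
Mass melted = 61053/334000 ≈ 0.1828 kg.

m_melted ≈ 0.183 kg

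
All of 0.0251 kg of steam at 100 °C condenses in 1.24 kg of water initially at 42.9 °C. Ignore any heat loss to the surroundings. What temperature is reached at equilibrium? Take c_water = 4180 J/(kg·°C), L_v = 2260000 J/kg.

T_f ≈ 54.8 °C

Energy conservation, ΣQ = 0:
condense steam: −0.0251·2260000 = −56726; condensate cools 100→T: 0.0251·4180·(T − 100) = 104.92(T − 100); water warms: 1.24·4180·(T − 42.9) = 5183.2(T − 42.9)
5288.1 T = 56726 + 10492 + 222359 = 289577
T ≈ 54.76 °C (< 100 °C, so full condensation is consistent).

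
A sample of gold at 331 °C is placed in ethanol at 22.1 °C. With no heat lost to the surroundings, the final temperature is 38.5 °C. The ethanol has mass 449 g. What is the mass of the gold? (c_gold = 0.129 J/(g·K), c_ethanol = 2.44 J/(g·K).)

Heat lost by the gold = heat gained by the ethanol:
m·0.129·(331 − 38.5) = 449·2.44·(38.5 − 22.1)
37.73 m = 17967  ⇒  m ≈ 476.2 g

m ≈ 476 g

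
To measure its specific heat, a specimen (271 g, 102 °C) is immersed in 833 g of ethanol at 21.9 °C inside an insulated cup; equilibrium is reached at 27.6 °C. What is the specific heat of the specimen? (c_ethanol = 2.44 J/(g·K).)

c ≈ 0.575 J/(g·K)

Heat lost by the specimen = heat gained by the ethanol:
271·c·(102 − 27.6) = 833·2.44·(27.6 − 21.9)
20162 c = 11585  ⇒  c ≈ 0.5746 J/(g·K)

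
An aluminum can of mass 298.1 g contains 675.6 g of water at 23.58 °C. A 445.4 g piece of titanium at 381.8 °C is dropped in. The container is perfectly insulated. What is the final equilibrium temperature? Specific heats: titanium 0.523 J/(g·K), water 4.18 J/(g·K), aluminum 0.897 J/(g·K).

T_f ≈ 48.7 °C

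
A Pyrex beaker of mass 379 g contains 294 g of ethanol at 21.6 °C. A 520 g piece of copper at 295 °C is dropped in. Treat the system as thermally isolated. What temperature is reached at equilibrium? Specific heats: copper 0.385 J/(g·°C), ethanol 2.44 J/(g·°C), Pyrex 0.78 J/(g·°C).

T_f ≈ 66.7 °C

T_f = Σ m_i c_i T_i / Σ m_i c_i:
T_f = (200.2×295 + 717.36×21.6 + 295.62×21.6) / (200.2 + 717.36 + 295.62)
    = 80939 / 1213.2 ≈ 66.72 °C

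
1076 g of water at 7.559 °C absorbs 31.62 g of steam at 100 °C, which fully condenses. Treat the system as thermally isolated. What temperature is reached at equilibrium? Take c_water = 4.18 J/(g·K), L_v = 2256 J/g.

T_f ≈ 25.6 °C

Let T be the final temperature. ΣQ_i = 0:
condense steam: −31.62·2256 = −71335; condensed water 100 °C→T: 132.17(T − 100); water warms: 1076·4.18·(T − 7.559) = 4497.7(T − 7.559)
4629.9 T = 71335 + 13217 + 33998 = 118550
T ≈ 25.61 °C, under the boiling point, so the assumption holds.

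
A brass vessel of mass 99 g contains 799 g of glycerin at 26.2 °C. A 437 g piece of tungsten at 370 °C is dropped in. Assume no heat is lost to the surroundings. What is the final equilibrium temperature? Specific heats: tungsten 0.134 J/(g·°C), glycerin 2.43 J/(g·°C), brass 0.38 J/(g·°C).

T_f ≈ 36.1 °C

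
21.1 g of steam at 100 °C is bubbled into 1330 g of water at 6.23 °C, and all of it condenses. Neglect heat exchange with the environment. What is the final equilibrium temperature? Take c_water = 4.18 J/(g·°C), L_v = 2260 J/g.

Net heat exchanged in the isolated system is zero:
steam→water at 100 °C releases m L_v = 21.1×2260 = 47686; condensed water 100 °C→T: 88.2(T − 100); water warms: 1330×4.18×(T − 6.23) = 5559.4(T − 6.23)
5647.6 T = 47686 + 8819.8 + 34635 = 91141
T ≈ 16.14 °C, under the boiling point, so the assumption holds.

T_f ≈ 16.1 °C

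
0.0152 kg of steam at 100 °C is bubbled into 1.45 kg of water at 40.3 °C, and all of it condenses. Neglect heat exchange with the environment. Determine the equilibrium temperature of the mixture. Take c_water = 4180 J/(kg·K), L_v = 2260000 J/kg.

Sum of m c ΔT and latent-heat terms is zero:
steam→water at 100 °C releases m L_v = 0.0152×2260000 = 34352; condensed water 100 °C→T: 63.54(T − 100); original water: 6061(T − 40.3)
6124.5 T = 34352 + 6353.6 + 244258 = 284964
T ≈ 46.53 °C, under the boiling point, so the assumption holds.

T_f ≈ 46.5 °C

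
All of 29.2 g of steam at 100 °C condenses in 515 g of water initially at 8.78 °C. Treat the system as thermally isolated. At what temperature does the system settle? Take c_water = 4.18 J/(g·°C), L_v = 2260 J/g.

Setting the total heat transfer to zero:
latent heat released on condensation: 29.2×2260 = 65992; condensed water 100 °C→T: 122.06(T − 100); water warms: 515×4.18×(T − 8.78) = 2152.7(T − 8.78)
2274.8 T = 65992 + 12206 + 18901 = 97098
T ≈ 42.69 °C — below 100 °C, confirming all the steam condensed.

T_f ≈ 42.7 °C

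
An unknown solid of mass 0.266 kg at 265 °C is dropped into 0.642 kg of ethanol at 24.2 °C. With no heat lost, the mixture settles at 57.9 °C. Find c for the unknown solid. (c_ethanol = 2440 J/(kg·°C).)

Net heat exchanged in the isolated system is zero:
0.266×c×(57.9 − 265) + 0.642×2440×(57.9 − 24.2) = 0
-55.09 c = -52790
c = -52790/-55.09 ≈ 958.3 J/(kg·°C)

c ≈ 958 J/(kg·°C)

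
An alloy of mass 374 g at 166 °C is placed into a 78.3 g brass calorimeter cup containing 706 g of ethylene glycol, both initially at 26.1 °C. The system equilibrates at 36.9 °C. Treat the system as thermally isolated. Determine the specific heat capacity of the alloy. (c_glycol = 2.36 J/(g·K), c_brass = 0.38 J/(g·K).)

Let T be the final temperature. ΣQ_i = 0:
374×c×(36.9 − 166) + 706×2.36×(36.9 − 26.1) + 78.3×0.38×(36.9 − 26.1) = 0
-48283 c = -18316
c = -18316/-48283 ≈ 0.3793 J/(g·K)

c ≈ 0.379 J/(g·K)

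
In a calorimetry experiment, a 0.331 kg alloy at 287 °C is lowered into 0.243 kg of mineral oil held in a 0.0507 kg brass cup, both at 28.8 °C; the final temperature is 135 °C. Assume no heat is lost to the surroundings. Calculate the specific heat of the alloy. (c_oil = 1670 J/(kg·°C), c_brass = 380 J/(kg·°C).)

Net heat exchanged in the isolated system is zero:
0.331×c×(135 − 287) + 0.243×1670×(135 − 28.8) + 0.0507×380×(135 − 28.8) = 0
-50.31 c = -45143
c = -45143/-50.31 ≈ 897.3 J/(kg·°C)

c ≈ 897 J/(kg·°C)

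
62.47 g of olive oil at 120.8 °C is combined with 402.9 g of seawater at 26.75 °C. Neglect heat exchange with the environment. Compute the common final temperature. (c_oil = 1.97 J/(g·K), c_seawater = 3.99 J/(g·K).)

Taking heat into each body as positive, Σ m c ΔT = 0:
62.47*1.97*(T − 120.8) + 402.9*3.99*(T − 26.75) = 0
123.07(T − 120.8) + 1607.6(T − 26.75) = 0
(123.07 + 1607.6) T = 123.07*120.8 + 1607.6*26.75
T = 57869 / 1730.6 = 33.4 °C

T_f ≈ 33.4 °C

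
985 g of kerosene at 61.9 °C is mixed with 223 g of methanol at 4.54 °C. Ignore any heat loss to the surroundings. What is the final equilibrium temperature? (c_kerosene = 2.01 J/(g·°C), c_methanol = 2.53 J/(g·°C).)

T_f ≈ 49.2 °C

Heat gained plus heat lost sum to zero:
985×2.01×(T − 61.9) + 223×2.53×(T − 4.54) = 0
1979.8(T − 61.9) + 564.19(T − 4.54) = 0
2544 T = 125114
T ≈ 49.18 °C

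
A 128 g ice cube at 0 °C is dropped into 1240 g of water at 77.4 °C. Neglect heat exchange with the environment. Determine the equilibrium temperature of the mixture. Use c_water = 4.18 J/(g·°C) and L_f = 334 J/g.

T_f ≈ 62.7 °C

Energy conservation, ΣQ = 0:
latent heat to melt: 128·334 = 42752; warm the meltwater: 535.04 T; water: 5183.2(T − 77.4)
5718.2 T = 401180 − 42752 = 358428
T ≈ 62.68 °C (positive, so assuming full melt was valid).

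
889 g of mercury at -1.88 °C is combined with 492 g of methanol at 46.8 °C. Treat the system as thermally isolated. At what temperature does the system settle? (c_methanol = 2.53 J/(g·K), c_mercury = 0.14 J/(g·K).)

T_f ≈ 42.4 °C

Set heat shed by the hot body equal to heat absorbed by the cold body:
492·2.53·(46.8 − T) = 889·0.14·(T − (-1.88))
1244.8(46.8 − T) = 124.46(T − (-1.88))
1369.2 T = 58021  ⇒  T ≈ 42.38 °C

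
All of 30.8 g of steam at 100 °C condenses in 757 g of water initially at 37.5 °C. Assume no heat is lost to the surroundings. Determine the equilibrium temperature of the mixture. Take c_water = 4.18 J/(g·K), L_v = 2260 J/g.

T_f ≈ 61.1 °C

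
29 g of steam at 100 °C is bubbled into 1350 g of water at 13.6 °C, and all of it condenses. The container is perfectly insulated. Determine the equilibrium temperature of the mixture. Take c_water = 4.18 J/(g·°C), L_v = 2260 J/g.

T_f ≈ 26.8 °C

Net heat exchanged in the isolated system is zero:
condense steam: −29×2260 = −65540
  condensate cools 100→T: 29×4.18×(T − 100) = 121.22(T − 100)
  original water: 5643(T − 13.6)
5764.2 T = 65540 + 12122 + 76745 = 154407
T ≈ 26.79 °C — below 100 °C, confirming all the steam condensed.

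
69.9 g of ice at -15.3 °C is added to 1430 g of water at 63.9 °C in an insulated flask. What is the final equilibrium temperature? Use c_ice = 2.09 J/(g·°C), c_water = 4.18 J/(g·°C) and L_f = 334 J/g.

Setting the total heat transfer to zero:
warm ice to 0 °C: 69.9×2.09×(0 − (-15.3)) = 2235.2
  melt ice: 69.9×334 = 23347
  warm the meltwater: 292.18 T
  water: 5977.4(T − 63.9)
6269.6 T = 381956 − 25582 = 356374
T ≈ 56.84 °C — above 0 °C, consistent with complete melting.

T_f ≈ 56.8 °C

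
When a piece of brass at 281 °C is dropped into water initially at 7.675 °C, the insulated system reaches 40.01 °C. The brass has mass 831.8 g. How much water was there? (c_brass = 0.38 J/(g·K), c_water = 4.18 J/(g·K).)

m ≈ 564 g

Taking heat into each body as positive, Σ m c ΔT = 0:
831.8×0.38×(40.01 − 281) + m×4.18×(40.01 − 7.675) = 0
135.16 m = 76173
m = 76173/135.16 ≈ 563.6 g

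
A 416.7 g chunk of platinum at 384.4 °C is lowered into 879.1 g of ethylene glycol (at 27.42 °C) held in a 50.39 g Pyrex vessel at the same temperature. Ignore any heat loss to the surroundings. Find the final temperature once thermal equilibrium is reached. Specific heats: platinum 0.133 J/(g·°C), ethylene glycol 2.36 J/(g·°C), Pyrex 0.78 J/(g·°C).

Heat gained plus heat lost sum to zero:
416.7*0.133*(T − 384.4) + 879.1*2.36*(T − 27.42) + 50.39*0.78*(T − 27.42) = 0
55.42(T − 384.4) + 2074.7(T − 27.42) + 39.3(T − 27.42) = 0
2169.4 T = 79269
T = 79269/2169.4 ≈ 36.54 °C

T_f ≈ 36.5 °C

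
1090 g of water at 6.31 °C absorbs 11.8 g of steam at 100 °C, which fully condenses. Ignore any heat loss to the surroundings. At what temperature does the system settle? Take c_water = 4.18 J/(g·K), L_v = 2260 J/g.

T_f ≈ 13.1 °C

Sum of m c ΔT and latent-heat terms is zero:
latent heat released on condensation: 11.8·2260 = 26668; condensate cools 100→T: 11.8·4.18·(T − 100) = 49.32(T − 100); original water: 4556.2(T − 6.31)
4605.5 T = 26668 + 4932.4 + 28750 = 60350
T ≈ 13.10 °C — below 100 °C, confirming all the steam condensed.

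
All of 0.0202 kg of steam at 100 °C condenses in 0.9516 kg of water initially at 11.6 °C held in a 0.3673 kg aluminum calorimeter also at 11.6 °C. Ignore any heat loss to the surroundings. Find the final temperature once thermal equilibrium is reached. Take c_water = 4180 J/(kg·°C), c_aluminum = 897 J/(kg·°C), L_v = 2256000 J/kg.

T_f ≈ 23.7 °C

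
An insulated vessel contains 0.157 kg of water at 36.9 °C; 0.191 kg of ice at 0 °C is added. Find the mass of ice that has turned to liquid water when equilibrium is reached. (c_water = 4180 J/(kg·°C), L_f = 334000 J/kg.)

m_melted ≈ 0.0725 kg

Water can give up m c ΔT = 0.157×4180×36.9 = 24216 J before reaching 0 °C.
To melt every bit of ice: 0.191×334000 = 63794 J.
That's not enough to melt it all — equilibrium is at 0 °C with ice remaining.
Mass melted = 24216/334000 ≈ 0.0725 kg.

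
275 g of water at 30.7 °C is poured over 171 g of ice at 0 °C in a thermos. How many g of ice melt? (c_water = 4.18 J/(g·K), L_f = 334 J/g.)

m_melted ≈ 106 g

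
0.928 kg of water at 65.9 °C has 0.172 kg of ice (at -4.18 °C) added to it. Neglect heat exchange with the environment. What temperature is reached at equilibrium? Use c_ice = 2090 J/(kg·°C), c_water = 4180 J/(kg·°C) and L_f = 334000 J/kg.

T_f ≈ 42.8 °C

Conservation of energy gives ΣQ = 0:
ice -4.18→0 °C: 0.172·2090·4.18 = 1502.6; melt ice: 0.172·334000 = 57448; warm the meltwater: 718.96 T; water cools: 0.928·4180·(T − 65.9) = 3879(T − 65.9)
4598 T = 255629 − 58951 = 196678
T ≈ 42.77 °C — above 0 °C, consistent with complete melting.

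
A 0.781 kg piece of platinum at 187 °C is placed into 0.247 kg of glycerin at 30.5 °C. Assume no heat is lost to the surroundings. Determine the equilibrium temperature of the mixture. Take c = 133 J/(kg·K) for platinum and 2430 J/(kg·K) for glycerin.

T_f ≈ 53.6 °C

Conservation of energy gives ΣQ = 0:
0.781*133*(T − 187) + 0.247*2430*(T − 30.5) = 0
103.87(T − 187) + 600.21(T − 30.5) = 0
704.08 T = 37731
T = 37731 / 704.08 = 53.6 °C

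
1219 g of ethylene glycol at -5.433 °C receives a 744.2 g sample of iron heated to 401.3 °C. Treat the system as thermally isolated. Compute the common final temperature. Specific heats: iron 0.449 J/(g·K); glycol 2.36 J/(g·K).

T_f ≈ 36.9 °C

With ΣQ=0 the equilibrium temperature is the m·c-weighted mean:
T_f = (334.15·401.3 + 2876.8·(-5.433)) / (334.15 + 2876.8)
    = 118463 / 3211 ≈ 36.89 °C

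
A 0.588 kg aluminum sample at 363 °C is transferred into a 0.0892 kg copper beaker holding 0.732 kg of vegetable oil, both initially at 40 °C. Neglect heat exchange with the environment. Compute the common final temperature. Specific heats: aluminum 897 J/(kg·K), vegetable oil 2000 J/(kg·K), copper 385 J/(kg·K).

T_f ≈ 124.1 °C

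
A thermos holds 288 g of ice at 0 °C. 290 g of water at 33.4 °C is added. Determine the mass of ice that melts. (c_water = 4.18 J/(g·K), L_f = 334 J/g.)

Heat available from the water dropping to 0 °C: 290·4.18·33.4 = 40487 J.
To melt every bit of ice: 288·334 = 96192 J.
That's not enough to melt it all — equilibrium is at 0 °C with ice remaining.
Mass melted = 40487/334 ≈ 121.2 g.

m_melted ≈ 121 g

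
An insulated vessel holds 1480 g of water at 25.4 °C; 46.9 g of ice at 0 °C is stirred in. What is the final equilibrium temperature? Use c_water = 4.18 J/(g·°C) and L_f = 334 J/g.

Sum of m c ΔT and latent-heat terms is zero:
fusion: m_ice L_f = 46.9×334 = 15665
  meltwater 0→T: 46.9×4.18×T = 196.04 T
  water cools: 1480×4.18×(T − 25.4) = 6186.4(T − 25.4)
6382.4 T = 157135 − 15665 = 141470
T ≈ 22.17 °C — above 0 °C, consistent with complete melting.

T_f ≈ 22.2 °C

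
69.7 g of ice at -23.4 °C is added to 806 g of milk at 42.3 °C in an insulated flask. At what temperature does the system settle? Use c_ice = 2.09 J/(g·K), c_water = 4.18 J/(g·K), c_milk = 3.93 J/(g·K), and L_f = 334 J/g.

Conservation of energy gives ΣQ = 0:
warm ice to 0 °C: 69.7×2.09×(0 − (-23.4)) = 3408.7
  fusion: m_ice L_f = 69.7×334 = 23280
  warm the meltwater: 291.35 T
  milk: 3167.6(T − 42.3)
3458.9 T = 133989 − 26689 = 107300
T ≈ 31.02 °C. Since T > 0 °C, the all-ice-melts assumption holds.

T_f ≈ 31.0 °C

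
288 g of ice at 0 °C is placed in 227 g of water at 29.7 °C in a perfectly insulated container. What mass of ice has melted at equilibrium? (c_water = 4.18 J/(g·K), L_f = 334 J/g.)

m_melted ≈ 84.4 g

Heat available from the water dropping to 0 °C: 227×4.18×29.7 = 28181 J.
To melt every bit of ice: 288×334 = 96192 J.
That's not enough to melt it all — equilibrium is at 0 °C with ice remaining.
m_melted×334 = 28181  ⇒  m_melted ≈ 84.37 g.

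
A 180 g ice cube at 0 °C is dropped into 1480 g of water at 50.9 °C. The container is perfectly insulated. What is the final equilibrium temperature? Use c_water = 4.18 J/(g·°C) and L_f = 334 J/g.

T_f ≈ 36.7 °C

Taking heat into each body as positive, Σ m c ΔT = 0:
latent heat to melt: 180×334 = 60120
  warm the meltwater: 752.4 T
  water cools: 1480×4.18×(T − 50.9) = 6186.4(T − 50.9)
6938.8 T = 314888 − 60120 = 254768
T ≈ 36.72 °C (positive, so assuming full melt was valid).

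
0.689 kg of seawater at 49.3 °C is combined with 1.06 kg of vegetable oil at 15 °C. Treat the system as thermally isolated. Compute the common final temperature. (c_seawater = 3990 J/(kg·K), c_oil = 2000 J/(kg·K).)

Heat gained plus heat lost sum to zero:
0.689×3990×(T − 49.3) + 1.06×2000×(T − 15) = 0
2749.1(T − 49.3) + 2120(T − 15) = 0
4869.1 T = 167331
T = 167331 / 4869.1 = 34.4 °C

T_f ≈ 34.4 °C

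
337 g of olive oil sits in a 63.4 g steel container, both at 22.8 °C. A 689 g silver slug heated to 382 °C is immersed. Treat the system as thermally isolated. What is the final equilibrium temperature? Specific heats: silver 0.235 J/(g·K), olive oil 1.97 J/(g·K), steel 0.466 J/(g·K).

T_f ≈ 90.8 °C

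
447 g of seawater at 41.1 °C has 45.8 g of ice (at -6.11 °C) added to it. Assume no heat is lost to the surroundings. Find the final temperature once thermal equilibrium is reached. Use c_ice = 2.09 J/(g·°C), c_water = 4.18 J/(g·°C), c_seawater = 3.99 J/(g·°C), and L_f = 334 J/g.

T_f ≈ 29.1 °C

Sum of m c ΔT and latent-heat terms is zero:
warm ice to 0 °C: 45.8·2.09·(0 − (-6.11)) = 584.86
  fusion: m_ice L_f = 45.8·334 = 15297
  meltwater 0→T: 45.8·4.18·T = 191.44 T
  seawater cools: 447·3.99·(T − 41.1) = 1783.5(T − 41.1)
1975 T = 73303 − 15882 = 57421
T ≈ 29.07 °C. Since T > 0 °C, the all-ice-melts assumption holds.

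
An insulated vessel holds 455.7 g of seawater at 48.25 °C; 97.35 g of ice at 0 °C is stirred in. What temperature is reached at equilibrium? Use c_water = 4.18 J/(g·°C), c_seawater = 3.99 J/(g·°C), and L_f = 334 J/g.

T_f ≈ 24.8 °C

Heat gained plus heat lost sum to zero:
latent heat to melt: 97.35·334 = 32515
  warm the meltwater: 406.92 T
  seawater cools: 455.7·3.99·(T − 48.25) = 1818.2(T − 48.25)
2225.2 T = 87730 − 32515 = 55215
T ≈ 24.81 °C (positive, so assuming full melt was valid).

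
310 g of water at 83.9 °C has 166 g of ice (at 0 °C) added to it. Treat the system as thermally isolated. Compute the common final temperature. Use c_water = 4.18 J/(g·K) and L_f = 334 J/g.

T_f ≈ 26.8 °C

Energy balance with sensible and latent terms:
melt ice: 166·334 = 55444; meltwater 0→T: 166·4.18·T = 693.88 T; water: 1295.8(T − 83.9)
1989.7 T = 108718 − 55444 = 53274
T ≈ 26.77 °C — above 0 °C, consistent with complete melting.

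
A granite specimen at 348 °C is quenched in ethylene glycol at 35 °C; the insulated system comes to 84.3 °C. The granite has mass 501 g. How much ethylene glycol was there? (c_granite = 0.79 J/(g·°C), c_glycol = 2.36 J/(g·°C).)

m ≈ 897 g

Setting the total heat transfer to zero:
501×0.79×(84.3 − 348) + m×2.36×(84.3 − 35) = 0
116.35 m = 104370
m = 104370/116.35 ≈ 897 g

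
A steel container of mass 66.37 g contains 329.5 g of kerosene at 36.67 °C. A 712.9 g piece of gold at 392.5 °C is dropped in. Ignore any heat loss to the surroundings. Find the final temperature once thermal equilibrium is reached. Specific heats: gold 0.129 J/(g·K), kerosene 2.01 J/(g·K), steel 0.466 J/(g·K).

With ΣQ=0 the equilibrium temperature is the m·c-weighted mean:
T_f = (91.96×392.5 + 662.29×36.67 + 30.93×36.67) / (91.96 + 662.29 + 30.93)
    = 61516 / 785.19 ≈ 78.35 °C

T_f ≈ 78.3 °C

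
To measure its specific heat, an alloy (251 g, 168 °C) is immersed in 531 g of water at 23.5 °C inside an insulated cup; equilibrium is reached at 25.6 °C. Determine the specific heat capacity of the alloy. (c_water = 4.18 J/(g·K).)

Heat lost by the alloy = heat gained by the water:
251×c×(168 − 25.6) = 531×4.18×(25.6 − 23.5)
35742 c = 4661.1  ⇒  c ≈ 0.1304 J/(g·K)

c ≈ 0.13 J/(g·K)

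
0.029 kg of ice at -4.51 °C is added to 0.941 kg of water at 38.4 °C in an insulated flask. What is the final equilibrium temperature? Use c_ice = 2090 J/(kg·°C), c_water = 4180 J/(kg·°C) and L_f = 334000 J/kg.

T_f ≈ 34.8 °C

Taking heat into each body as positive, Σ m c ΔT = 0:
ice -4.51→0 °C: 0.029·2090·4.51 = 273.35
  melt ice: 0.029·334000 = 9686
  warm the meltwater: 121.22 T
  water cools: 0.941·4180·(T − 38.4) = 3933.4(T − 38.4)
4054.6 T = 151042 − 9959.4 = 141082
T ≈ 34.80 °C. Since T > 0 °C, the all-ice-melts assumption holds.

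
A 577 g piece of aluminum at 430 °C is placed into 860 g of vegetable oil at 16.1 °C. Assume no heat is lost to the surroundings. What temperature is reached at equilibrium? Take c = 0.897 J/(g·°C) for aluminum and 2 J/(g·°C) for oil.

|Q_aluminum| = |Q_oil|:
577×0.897×(430 − T) = 860×2×(T − 16.1)
517.57(430 − T) = 1720(T − 16.1)
2237.6 T = 250247  ⇒  T ≈ 111.84 °C

T_f ≈ 111.8 °C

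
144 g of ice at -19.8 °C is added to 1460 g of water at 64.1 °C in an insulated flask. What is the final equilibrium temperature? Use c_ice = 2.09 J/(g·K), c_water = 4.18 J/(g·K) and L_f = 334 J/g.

Sum of m c ΔT and latent-heat terms is zero:
warm ice to 0 °C: 144·2.09·(0 − (-19.8)) = 5959
  fusion: m_ice L_f = 144·334 = 48096
  warm the meltwater: 601.92 T
  water cools: 1460·4.18·(T − 64.1) = 6102.8(T − 64.1)
6704.7 T = 391189 − 54055 = 337134
T ≈ 50.28 °C — above 0 °C, consistent with complete melting.

T_f ≈ 50.3 °C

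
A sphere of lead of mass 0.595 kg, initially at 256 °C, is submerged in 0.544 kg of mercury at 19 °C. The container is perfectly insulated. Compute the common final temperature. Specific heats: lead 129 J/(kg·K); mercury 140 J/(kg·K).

Net heat exchanged in the isolated system is zero:
0.595·129·(T − 256) + 0.544·140·(T − 19) = 0
76.75(T − 256) + 76.16(T − 19) = 0
(76.75 + 76.16) T = 76.75·256 + 76.16·19
T = 21096 / 152.92 = 138 °C

T_f ≈ 138.0 °C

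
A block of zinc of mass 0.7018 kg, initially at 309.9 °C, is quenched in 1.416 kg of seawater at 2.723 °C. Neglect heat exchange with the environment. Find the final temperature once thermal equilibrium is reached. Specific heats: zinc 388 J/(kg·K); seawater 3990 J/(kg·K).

Set heat shed by the hot body equal to heat absorbed by the cold body:
0.7018*388*(309.9 − T) = 1.416*3990*(T − 2.723)
272.3(309.9 − T) = 5649.8(T − 2.723)
5922.1 T = 99770  ⇒  T ≈ 16.85 °C

T_f ≈ 16.8 °C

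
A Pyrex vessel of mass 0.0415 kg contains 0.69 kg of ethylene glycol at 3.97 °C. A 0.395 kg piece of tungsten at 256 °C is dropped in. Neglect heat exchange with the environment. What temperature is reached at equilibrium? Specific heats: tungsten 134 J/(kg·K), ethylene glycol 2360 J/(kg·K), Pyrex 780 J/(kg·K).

T_f = Σ m_i c_i T_i / Σ m_i c_i:
T_f = (52.93·256 + 1628.4·3.97 + 32.37·3.97) / (52.93 + 1628.4 + 32.37)
    = 20143 / 1713.7 ≈ 11.75 °C

T_f ≈ 11.8 °C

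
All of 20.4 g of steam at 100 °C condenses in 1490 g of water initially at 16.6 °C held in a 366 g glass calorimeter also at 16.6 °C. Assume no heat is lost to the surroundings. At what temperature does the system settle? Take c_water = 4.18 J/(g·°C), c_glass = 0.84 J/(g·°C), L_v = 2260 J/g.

Setting the total heat transfer to zero:
steam→water at 100 °C releases m L_v = 20.4·2260 = 46104; condensate cools 100→T: 20.4·4.18·(T − 100) = 85.27(T − 100); original water: 6228.2(T − 16.6); glass cup: 366·0.84·(T − 16.6) = 307.44(T − 16.6)
6620.9 T = 46104 + 8527.2 + 108492 = 163123
T ≈ 24.64 °C, under the boiling point, so the assumption holds.

T_f ≈ 24.6 °C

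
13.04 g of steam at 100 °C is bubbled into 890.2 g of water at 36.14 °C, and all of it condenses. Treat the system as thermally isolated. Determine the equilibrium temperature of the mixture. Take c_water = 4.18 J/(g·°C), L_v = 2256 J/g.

Taking heat into each body as positive, Σ m c ΔT = 0:
steam→water at 100 °C releases m L_v = 13.04×2256 = 29418; condensate cools 100→T: 13.04×4.18×(T − 100) = 54.51(T − 100); original water: 3721(T − 36.14)
3775.5 T = 29418 + 5450.7 + 134478 = 169347
T ≈ 44.85 °C (< 100 °C, so full condensation is consistent).

T_f ≈ 44.9 °C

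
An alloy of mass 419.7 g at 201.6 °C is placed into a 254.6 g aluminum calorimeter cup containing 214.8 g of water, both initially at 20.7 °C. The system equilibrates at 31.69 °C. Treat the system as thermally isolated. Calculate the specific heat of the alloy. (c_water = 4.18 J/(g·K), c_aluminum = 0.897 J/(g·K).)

Net heat exchanged in the isolated system is zero:
419.7·c·(31.69 − 201.6) + 214.8·4.18·(31.69 − 20.7) + 254.6·0.897·(31.69 − 20.7) = 0
-71311 c = -12377
c = -12377/-71311 ≈ 0.1736 J/(g·K)

c ≈ 0.174 J/(g·K)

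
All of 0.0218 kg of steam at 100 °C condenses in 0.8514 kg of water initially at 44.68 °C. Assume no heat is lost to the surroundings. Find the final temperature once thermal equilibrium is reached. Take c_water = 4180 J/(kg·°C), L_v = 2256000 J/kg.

T_f ≈ 59.5 °C

Energy conservation, ΣQ = 0:
steam→water at 100 °C releases m L_v = 0.0218×2256000 = 49181
  condensate cools 100→T: 0.0218×4180×(T − 100) = 91.12(T − 100)
  original water: 3558.9(T − 44.68)
3650 T = 49181 + 9112.4 + 159010 = 217303
T ≈ 59.54 °C — below 100 °C, confirming all the steam condensed.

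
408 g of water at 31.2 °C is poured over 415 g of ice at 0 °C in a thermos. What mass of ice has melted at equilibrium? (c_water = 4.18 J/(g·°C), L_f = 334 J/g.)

Cooling the water to 0 °C releases 408×4.18×31.2 = 53210 J.
Melting all 415 g of ice would need 415×334 = 138610 J.
Since 53210 < 138610 J, not all the ice melts; equilibrium is at 0 °C.
m_melted×334 = 53210  ⇒  m_melted ≈ 159.3 g.

m_melted ≈ 159 g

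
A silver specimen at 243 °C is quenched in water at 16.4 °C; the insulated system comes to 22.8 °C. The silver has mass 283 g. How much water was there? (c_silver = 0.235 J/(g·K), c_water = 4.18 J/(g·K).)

m ≈ 547 g

Heat lost by the silver = heat gained by the water:
283·0.235·(243 − 22.8) = m·4.18·(22.8 − 16.4)
26.75 m = 14644  ⇒  m ≈ 547.4 g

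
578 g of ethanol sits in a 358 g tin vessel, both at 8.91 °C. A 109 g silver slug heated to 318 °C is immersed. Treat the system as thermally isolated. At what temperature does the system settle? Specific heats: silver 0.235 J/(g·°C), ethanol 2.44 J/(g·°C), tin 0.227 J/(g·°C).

T_f ≈ 14.1 °C

Heat gained plus heat lost sum to zero:
109*0.235*(T − 318) + 578*2.44*(T − 8.91) + 358*0.227*(T − 8.91) = 0
(25.61 + 1410.3 + 81.27) T = 25.61*318 + 1410.3*8.91 + 81.27*8.91
T ≈ 14.13 °C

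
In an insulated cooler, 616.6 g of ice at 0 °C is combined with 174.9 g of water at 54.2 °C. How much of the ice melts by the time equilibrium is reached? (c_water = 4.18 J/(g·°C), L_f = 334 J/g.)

m_melted ≈ 119 g

Water can give up m c ΔT = 174.9·4.18·54.2 = 39625 J before reaching 0 °C.
Fully melting the ice requires m_ice L_f = 616.6·334 = 205944 J.
39625 J < 205944 J, so only part of the ice melts and the system sits at 0 °C.
Mass melted = 39625/334 ≈ 118.6 g.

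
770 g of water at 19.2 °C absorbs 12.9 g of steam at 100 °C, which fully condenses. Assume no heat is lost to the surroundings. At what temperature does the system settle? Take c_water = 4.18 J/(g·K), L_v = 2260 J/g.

Conservation of energy gives ΣQ = 0:
steam→water at 100 °C releases m L_v = 12.9·2260 = 29154; condensed water 100 °C→T: 53.92(T − 100); original water: 3218.6(T − 19.2)
3272.5 T = 29154 + 5392.2 + 61797 = 96343
T ≈ 29.44 °C, under the boiling point, so the assumption holds.

T_f ≈ 29.4 °C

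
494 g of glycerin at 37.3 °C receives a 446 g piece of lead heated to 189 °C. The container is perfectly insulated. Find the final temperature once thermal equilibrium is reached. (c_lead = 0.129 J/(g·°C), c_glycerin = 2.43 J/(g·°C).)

Setting the total heat transfer to zero:
446·0.129·(T − 189) + 494·2.43·(T − 37.3) = 0
(57.53 + 1200.4) T = 57.53·189 + 1200.4·37.3
T = 55650 / 1258 = 44.2 °C

T_f ≈ 44.2 °C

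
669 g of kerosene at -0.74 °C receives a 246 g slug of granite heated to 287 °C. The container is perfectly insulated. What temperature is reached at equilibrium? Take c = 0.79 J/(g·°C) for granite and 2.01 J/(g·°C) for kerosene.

T_f ≈ 35.6 °C

Energy conservation, ΣQ = 0:
246×0.79×(T − 287) + 669×2.01×(T − (-0.74)) = 0
194.34(T − 287) + 1344.7(T − (-0.74)) = 0
1539 T = 54781
T = 54781 / 1539 = 35.6 °C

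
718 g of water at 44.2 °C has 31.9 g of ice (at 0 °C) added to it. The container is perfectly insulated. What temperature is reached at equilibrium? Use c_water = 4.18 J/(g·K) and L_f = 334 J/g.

T_f ≈ 38.9 °C

Net heat exchanged in the isolated system is zero:
latent heat to melt: 31.9·334 = 10655
  meltwater 0→T: 31.9·4.18·T = 133.34 T
  water cools: 718·4.18·(T − 44.2) = 3001.2(T − 44.2)
3134.6 T = 132655 − 10655 = 122000
T ≈ 38.92 °C — above 0 °C, consistent with complete melting.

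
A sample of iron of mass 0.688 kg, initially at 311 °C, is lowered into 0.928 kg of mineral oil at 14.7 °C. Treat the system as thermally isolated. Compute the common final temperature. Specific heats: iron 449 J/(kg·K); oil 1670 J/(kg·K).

Conservation of energy gives ΣQ = 0:
0.688×449×(T − 311) + 0.928×1670×(T − 14.7) = 0
1858.7 T = 118853
T = 118853/1858.7 ≈ 63.95 °C

T_f ≈ 63.9 °C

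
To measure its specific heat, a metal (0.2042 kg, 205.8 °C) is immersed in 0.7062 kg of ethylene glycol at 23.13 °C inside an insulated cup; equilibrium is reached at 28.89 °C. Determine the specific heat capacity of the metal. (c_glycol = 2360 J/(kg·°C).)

c ≈ 266 J/(kg·°C)

Heat lost by the metal = heat gained by the glycol:
0.2042×c×(205.8 − 28.89) = 0.7062×2360×(28.89 − 23.13)
36.13 c = 9599.8  ⇒  c ≈ 265.7 J/(kg·°C)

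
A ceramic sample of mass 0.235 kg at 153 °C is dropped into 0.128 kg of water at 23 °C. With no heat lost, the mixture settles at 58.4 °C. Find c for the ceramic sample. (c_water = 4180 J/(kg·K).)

Conservation of energy gives ΣQ = 0:
0.235·c·(58.4 − 153) + 0.128·4180·(58.4 − 23) = 0
-22.23 c = -18940
c = -18940/-22.23 ≈ 852 J/(kg·K)

c ≈ 852 J/(kg·K)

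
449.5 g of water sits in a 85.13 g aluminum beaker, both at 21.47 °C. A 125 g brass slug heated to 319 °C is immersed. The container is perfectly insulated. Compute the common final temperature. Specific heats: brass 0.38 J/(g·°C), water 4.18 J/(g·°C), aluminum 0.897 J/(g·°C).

With ΣQ=0 the equilibrium temperature is the m·c-weighted mean:
T_f = (47.5·319 + 1878.9·21.47 + 76.36·21.47) / (47.5 + 1878.9 + 76.36)
    = 57132 / 2002.8 ≈ 28.53 °C

T_f ≈ 28.5 °C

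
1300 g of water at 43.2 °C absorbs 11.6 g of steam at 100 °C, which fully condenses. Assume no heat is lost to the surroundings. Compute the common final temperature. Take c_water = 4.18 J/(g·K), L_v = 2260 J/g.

T_f ≈ 48.5 °C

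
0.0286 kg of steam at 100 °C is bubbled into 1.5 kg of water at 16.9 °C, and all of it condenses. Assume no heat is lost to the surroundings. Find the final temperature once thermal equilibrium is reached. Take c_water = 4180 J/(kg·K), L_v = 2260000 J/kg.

T_f ≈ 28.6 °C

Net heat exchanged in the isolated system is zero:
latent heat released on condensation: 0.0286·2260000 = 64636
  condensate cools 100→T: 0.0286·4180·(T − 100) = 119.55(T − 100)
  water warms: 1.5·4180·(T − 16.9) = 6270(T − 16.9)
6389.5 T = 64636 + 11955 + 105963 = 182554
T ≈ 28.57 °C (< 100 °C, so full condensation is consistent).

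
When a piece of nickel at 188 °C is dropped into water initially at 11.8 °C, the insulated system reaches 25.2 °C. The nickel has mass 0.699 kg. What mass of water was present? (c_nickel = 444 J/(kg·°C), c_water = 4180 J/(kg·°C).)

m ≈ 0.902 kg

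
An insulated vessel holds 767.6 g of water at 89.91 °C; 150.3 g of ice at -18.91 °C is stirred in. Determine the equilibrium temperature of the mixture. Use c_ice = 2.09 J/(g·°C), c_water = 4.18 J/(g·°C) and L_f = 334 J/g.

Setting the total heat transfer to zero:
warm ice to 0 °C: 150.3·2.09·(0 − (-18.91)) = 5940.1; melt ice: 150.3·334 = 50200; meltwater 0→T: 150.3·4.18·T = 628.25 T; water cools: 767.6·4.18·(T − 89.91) = 3208.6(T − 89.91)
3836.8 T = 288482 − 56140 = 232342
T ≈ 60.56 °C (positive, so assuming full melt was valid).

T_f ≈ 60.6 °C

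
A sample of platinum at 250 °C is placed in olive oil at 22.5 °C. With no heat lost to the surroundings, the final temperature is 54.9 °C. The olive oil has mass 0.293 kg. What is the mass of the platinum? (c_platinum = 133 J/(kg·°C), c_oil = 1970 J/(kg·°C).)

Net heat exchanged in the isolated system is zero:
m·133·(54.9 − 250) + 0.293·1970·(54.9 − 22.5) = 0
-25948 m = -18702
m = -18702/-25948 ≈ 0.7207 kg

m ≈ 0.721 kg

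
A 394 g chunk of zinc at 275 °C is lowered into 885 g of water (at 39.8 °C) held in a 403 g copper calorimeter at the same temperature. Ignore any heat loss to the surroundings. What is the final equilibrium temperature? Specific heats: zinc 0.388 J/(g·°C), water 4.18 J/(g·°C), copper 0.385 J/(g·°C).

Taking heat into each body as positive, Σ m c ΔT = 0:
394×0.388×(T − 275) + 885×4.18×(T − 39.8) + 403×0.385×(T − 39.8) = 0
152.87(T − 275) + 3699.3(T − 39.8) + 155.16(T − 39.8) = 0
(152.87 + 3699.3 + 155.16) T = 152.87×275 + 3699.3×39.8 + 155.16×39.8
T = 195447/4007.3 ≈ 48.77 °C

T_f ≈ 48.8 °C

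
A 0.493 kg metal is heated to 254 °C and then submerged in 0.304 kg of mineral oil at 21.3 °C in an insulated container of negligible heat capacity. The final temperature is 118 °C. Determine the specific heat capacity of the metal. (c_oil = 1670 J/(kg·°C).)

c ≈ 732 J/(kg·°C)

m_s c (T_s − T_f) = m_oil c_oil (T_f − T_0):
0.493×c×(254 − 118) = 0.304×1670×(118 − 21.3)
67.05 c = 49093  ⇒  c ≈ 732.2 J/(kg·°C)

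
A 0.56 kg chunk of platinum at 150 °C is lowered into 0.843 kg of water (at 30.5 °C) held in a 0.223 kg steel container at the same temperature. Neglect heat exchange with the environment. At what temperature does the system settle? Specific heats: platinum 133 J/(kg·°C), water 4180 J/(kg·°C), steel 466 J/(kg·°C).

T_f ≈ 32.9 °C

Taking heat into each body as positive, Σ m c ΔT = 0:
0.56×133×(T − 150) + 0.843×4180×(T − 30.5) + 0.223×466×(T − 30.5) = 0
(74.48 + 3523.7 + 103.92) T = 74.48×150 + 3523.7×30.5 + 103.92×30.5
T ≈ 32.90 °C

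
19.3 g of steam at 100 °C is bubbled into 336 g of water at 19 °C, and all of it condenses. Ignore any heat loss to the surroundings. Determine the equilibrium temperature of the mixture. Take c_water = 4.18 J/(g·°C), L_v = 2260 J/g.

T_f ≈ 52.8 °C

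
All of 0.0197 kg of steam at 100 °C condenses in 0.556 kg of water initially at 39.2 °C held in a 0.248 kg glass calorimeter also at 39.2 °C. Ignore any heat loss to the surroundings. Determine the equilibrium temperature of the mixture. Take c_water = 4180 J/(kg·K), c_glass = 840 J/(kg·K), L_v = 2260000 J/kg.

T_f ≈ 58.1 °C

Energy balance with sensible and latent terms:
steam→water at 100 °C releases m L_v = 0.0197×2260000 = 44522
  condensate cools 100→T: 0.0197×4180×(T − 100) = 82.35(T − 100)
  water warms: 0.556×4180×(T − 39.2) = 2324.1(T − 39.2)
  glass cup: 0.248×840×(T − 39.2) = 208.32(T − 39.2)
2614.7 T = 44522 + 8234.6 + 99270 = 152027
T ≈ 58.14 °C (< 100 °C, so full condensation is consistent).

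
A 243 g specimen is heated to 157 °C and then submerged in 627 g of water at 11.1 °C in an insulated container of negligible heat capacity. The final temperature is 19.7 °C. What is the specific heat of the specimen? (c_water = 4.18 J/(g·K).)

c ≈ 0.676 J/(g·K)

Conservation of energy gives ΣQ = 0:
243×c×(19.7 − 157) + 627×4.18×(19.7 − 11.1) = 0
-33364 c = -22539
c = -22539/-33364 ≈ 0.6756 J/(g·K)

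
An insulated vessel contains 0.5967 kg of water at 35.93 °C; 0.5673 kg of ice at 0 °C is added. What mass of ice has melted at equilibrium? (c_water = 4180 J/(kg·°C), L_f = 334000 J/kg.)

Heat available from the water dropping to 0 °C: 0.5967·4180·35.93 = 89617 J.
Fully melting the ice requires m_ice L_f = 0.5673·334000 = 189478 J.
Since 89617 < 189478 J, not all the ice melts; equilibrium is at 0 °C.
Mass melted = 89617/334000 ≈ 0.2683 kg.

m_melted ≈ 0.268 kg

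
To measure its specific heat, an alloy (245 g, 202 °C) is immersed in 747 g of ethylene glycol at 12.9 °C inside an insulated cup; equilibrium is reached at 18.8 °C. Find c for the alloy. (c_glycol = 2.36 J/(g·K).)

Let T be the final temperature. ΣQ_i = 0:
245×c×(18.8 − 202) + 747×2.36×(18.8 − 12.9) = 0
-44884 c = -10401
c = -10401/-44884 ≈ 0.2317 J/(g·K)

c ≈ 0.232 J/(g·K)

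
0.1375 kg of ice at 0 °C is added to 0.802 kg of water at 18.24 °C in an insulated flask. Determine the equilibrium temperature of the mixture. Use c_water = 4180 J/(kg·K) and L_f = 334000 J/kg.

T_f ≈ 3.9 °C

Conservation of energy gives ΣQ = 0:
fusion: m_ice L_f = 0.1375·334000 = 45925; meltwater 0→T: 0.1375·4180·T = 574.75 T; water cools: 0.802·4180·(T − 18.24) = 3352.4(T − 18.24)
3927.1 T = 61147 − 45925 = 15222
T ≈ 3.88 °C (positive, so assuming full melt was valid).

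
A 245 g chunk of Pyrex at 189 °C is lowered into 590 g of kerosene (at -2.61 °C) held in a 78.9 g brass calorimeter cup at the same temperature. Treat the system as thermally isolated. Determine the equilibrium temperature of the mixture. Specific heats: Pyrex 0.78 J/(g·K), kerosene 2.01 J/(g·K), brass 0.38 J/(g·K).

Net heat exchanged in the isolated system is zero:
245·0.78·(T − 189) + 590·2.01·(T − (-2.61)) + 78.9·0.38·(T − (-2.61)) = 0
191.1(T − 189) + 1185.9(T − (-2.61)) + 29.98(T − (-2.61)) = 0
1407 T = 32944
T = 32944/1407 ≈ 23.41 °C

T_f ≈ 23.4 °C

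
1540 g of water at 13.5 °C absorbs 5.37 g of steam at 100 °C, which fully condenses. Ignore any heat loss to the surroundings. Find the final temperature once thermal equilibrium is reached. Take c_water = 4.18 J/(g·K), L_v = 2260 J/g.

Let T be the final temperature. ΣQ_i = 0:
steam→water at 100 °C releases m L_v = 5.37·2260 = 12136; condensate cools 100→T: 5.37·4.18·(T − 100) = 22.45(T − 100); water warms: 1540·4.18·(T − 13.5) = 6437.2(T − 13.5)
6459.6 T = 12136 + 2244.7 + 86902 = 101283
T ≈ 15.68 °C — below 100 °C, confirming all the steam condensed.

T_f ≈ 15.7 °C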